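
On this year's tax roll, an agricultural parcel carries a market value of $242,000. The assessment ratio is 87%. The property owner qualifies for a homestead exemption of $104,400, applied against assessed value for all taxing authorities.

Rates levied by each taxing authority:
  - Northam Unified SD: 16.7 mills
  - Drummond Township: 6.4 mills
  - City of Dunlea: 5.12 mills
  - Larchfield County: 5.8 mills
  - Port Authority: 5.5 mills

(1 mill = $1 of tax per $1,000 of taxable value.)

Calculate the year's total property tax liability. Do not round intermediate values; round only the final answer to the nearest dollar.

Assessed value = $242,000 × 0.87 = $210,540
Taxable value = $210,540 − $104,400 = $106,140
Northam Unified SD: $106,140 × 0.0167 = $1,772.538
Drummond Township: $106,140 × 0.0064 = $679.296
City of Dunlea: $106,140 × 0.00512 = $543.4368
Larchfield County: $106,140 × 0.0058 = $615.612
Port Authority: $106,140 × 0.0055 = $583.77
Total = $1,772.538 + $679.296 + $543.4368 + $615.612 + $583.77 = $4,194.6528

$4,195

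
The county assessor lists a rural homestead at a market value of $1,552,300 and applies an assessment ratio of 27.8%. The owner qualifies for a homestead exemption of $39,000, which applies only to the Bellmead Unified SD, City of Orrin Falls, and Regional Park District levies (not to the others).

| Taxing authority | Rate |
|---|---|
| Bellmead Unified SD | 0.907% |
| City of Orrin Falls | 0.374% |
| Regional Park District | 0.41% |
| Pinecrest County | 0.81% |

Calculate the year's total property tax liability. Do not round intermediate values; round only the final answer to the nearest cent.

$10,133.31

Assessed value = $1,552,300 × 0.278 = $431,539.4
Bellmead Unified SD: ($431,539.4 − $39,000) × 0.00907 = $392,539.4 × 0.00907 = $3,560.332358
City of Orrin Falls: ($431,539.4 − $39,000) × 0.00374 = $392,539.4 × 0.00374 = $1,468.097356
Regional Park District: ($431,539.4 − $39,000) × 0.0041 = $392,539.4 × 0.0041 = $1,609.41154
Pinecrest County: $431,539.4 × 0.0081 = $3,495.46914
Total = $10,133.310394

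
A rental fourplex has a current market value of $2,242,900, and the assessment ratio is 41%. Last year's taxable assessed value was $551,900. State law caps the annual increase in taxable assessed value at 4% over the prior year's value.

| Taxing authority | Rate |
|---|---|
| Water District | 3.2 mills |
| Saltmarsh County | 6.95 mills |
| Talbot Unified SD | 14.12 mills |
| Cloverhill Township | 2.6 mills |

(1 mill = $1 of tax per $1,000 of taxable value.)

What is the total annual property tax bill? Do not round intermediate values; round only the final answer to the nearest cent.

Uncapped assessed value = $2,242,900 × 0.41 = $919,589
Cap limit = $551,900 × 1.04 = $573,976
Taxable assessed value = min($919,589, $573,976) = $573,976 (cap binds)
Water District: $573,976 × 0.0032 = $1,836.7232
Saltmarsh County: $573,976 × 0.00695 = $3,989.1332
Talbot Unified SD: $573,976 × 0.01412 = $8,104.54112
Cloverhill Township: $573,976 × 0.0026 = $1,492.3376
Total = $15,422.73512

$15,422.74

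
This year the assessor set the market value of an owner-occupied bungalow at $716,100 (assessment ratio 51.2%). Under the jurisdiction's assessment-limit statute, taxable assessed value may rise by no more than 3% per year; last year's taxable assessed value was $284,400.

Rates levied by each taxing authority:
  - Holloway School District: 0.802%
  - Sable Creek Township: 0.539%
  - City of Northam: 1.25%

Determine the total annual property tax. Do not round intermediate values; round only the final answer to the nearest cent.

$7,589.87

Uncapped assessed value = $716,100 × 0.512 = $366,643.2
Cap limit = $284,400 × 1.03 = $292,932
Taxable assessed value = min($366,643.2, $292,932) = $292,932 (cap binds)
Holloway School District: $292,932 × 0.00802 = $2,349.31464
Sable Creek Township: $292,932 × 0.00539 = $1,578.90348
City of Northam: $292,932 × 0.0125 = $3,661.65
Total = $7,589.86812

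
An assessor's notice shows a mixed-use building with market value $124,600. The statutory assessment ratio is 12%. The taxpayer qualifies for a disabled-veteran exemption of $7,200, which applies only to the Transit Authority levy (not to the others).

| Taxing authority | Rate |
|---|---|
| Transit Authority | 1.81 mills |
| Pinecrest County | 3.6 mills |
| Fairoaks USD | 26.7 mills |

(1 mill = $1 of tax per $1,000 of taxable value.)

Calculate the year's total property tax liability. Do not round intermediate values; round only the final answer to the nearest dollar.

$467

Assessed value = $124,600 × 0.12 = $14,952
Transit Authority: ($14,952 − $7,200) × 0.00181 = $7,752 × 0.00181 = $14.03112
Pinecrest County: $14,952 × 0.0036 = $53.8272
Fairoaks USD: $14,952 × 0.0267 = $399.2184
Total = $467.07672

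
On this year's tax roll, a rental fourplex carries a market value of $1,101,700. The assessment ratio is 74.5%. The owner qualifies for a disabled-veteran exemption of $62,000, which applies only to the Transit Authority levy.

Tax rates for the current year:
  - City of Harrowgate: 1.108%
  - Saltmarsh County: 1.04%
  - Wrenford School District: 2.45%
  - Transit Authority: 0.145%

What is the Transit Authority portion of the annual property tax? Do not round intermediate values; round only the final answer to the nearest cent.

$1,100.21

Assessed value = $1,101,700 × 0.745 = $820,766.5
Transit Authority taxable value = $820,766.5 − $62,000 = $758,766.5
Transit Authority levy = $758,766.5 × 0.00145 = $1,100.211425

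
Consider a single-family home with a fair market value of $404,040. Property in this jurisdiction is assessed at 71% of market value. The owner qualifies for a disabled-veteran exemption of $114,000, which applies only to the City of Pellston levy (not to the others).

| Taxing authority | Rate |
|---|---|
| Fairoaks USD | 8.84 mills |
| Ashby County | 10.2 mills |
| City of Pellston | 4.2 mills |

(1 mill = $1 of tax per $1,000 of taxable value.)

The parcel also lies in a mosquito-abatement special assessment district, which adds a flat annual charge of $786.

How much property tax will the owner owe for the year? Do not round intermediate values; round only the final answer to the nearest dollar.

$6,974

Assessed value = $404,040 × 0.71 = $286,868.4
Fairoaks USD: $286,868.4 × 0.00884 = $2,535.916656
Ashby County: $286,868.4 × 0.0102 = $2,926.05768
City of Pellston: ($286,868.4 − $114,000) × 0.0042 = $172,868.4 × 0.0042 = $726.04728
Levies subtotal = $6,188.021616
Total = $6,188.021616 + $786 = $6,974.021616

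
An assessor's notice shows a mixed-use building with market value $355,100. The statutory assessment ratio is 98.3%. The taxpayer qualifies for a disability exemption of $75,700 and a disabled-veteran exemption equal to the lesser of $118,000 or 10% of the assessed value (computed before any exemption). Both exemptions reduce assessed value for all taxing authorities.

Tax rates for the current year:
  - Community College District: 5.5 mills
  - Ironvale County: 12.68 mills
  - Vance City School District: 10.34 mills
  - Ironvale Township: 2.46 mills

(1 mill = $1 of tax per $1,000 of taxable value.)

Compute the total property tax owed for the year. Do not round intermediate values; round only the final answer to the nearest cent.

$7,387.40

Assessed value = $355,100 × 0.983 = $349,063.3
Disabled-veteran exemption = min($118,000, 10% × $349,063.3) = min($118,000, $34,906.33) = $34,906.33 (percentage binds)
Taxable value = $349,063.3 − $75,700 − $34,906.33 = $238,456.97
Community College District: $238,456.97 × 0.0055 = $1,311.513335
Ironvale County: $238,456.97 × 0.01268 = $3,023.6343796
Vance City School District: $238,456.97 × 0.01034 = $2,465.6450698
Ironvale Township: $238,456.97 × 0.00246 = $586.6041462
Total = $7,387.3969306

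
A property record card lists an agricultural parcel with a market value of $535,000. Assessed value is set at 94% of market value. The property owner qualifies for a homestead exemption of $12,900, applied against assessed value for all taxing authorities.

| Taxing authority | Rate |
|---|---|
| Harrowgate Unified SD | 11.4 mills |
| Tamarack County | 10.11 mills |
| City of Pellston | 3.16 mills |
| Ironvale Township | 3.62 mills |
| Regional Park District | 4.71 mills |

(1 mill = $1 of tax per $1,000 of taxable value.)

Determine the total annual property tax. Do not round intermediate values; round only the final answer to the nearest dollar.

Assessed value = $535,000 × 0.94 = $502,900
Taxable value = $502,900 − $12,900 = $490,000
Harrowgate Unified SD: $490,000 × 0.0114 = $5,586
Tamarack County: $490,000 × 0.01011 = $4,953.9
City of Pellston: $490,000 × 0.00316 = $1,548.4
Ironvale Township: $490,000 × 0.00362 = $1,773.8
Regional Park District: $490,000 × 0.00471 = $2,307.9
Total = $5,586 + $4,953.9 + $1,548.4 + $1,773.8 + $2,307.9 = $16,170

$16,170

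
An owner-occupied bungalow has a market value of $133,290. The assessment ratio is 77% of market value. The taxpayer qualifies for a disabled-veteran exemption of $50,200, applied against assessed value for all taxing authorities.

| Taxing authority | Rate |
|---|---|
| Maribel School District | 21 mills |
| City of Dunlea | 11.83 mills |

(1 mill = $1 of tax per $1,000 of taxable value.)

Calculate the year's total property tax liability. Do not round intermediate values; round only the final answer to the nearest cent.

Assessed value = $133,290 × 0.77 = $102,633.3
Taxable value = $102,633.3 − $50,200 = $52,433.3
Maribel School District: $52,433.3 × 0.021 = $1,101.0993
City of Dunlea: $52,433.3 × 0.01183 = $620.285939
Total = $1,101.0993 + $620.285939 = $1,721.385239

$1,721.39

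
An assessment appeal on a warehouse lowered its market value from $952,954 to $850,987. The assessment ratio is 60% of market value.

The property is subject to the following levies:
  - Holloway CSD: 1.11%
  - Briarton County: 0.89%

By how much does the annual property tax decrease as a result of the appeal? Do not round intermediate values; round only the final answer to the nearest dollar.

$1,224

Old assessed value = $952,954 × 0.6 = $571,772.4
New assessed value = $850,987 × 0.6 = $510,592.2
Combined rate = 0.0111 + 0.0089 = 0.02
Old tax = $571,772.4 × 0.02 = $11,435.448
New tax = $510,592.2 × 0.02 = $10,211.844
Reduction = $11,435.448 − $10,211.844 = $1,223.604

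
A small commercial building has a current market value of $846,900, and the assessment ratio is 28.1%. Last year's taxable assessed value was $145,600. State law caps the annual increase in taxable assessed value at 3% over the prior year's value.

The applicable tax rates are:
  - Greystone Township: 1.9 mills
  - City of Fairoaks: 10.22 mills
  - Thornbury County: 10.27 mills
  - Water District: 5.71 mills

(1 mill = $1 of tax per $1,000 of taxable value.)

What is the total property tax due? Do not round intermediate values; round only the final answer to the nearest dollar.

$4,214

Uncapped assessed value = $846,900 × 0.281 = $237,978.9
Cap limit = $145,600 × 1.03 = $149,968
Taxable assessed value = min($237,978.9, $149,968) = $149,968 (cap binds)
Greystone Township: $149,968 × 0.0019 = $284.9392
City of Fairoaks: $149,968 × 0.01022 = $1,532.67296
Thornbury County: $149,968 × 0.01027 = $1,540.17136
Water District: $149,968 × 0.00571 = $856.31728
Total = $4,214.1008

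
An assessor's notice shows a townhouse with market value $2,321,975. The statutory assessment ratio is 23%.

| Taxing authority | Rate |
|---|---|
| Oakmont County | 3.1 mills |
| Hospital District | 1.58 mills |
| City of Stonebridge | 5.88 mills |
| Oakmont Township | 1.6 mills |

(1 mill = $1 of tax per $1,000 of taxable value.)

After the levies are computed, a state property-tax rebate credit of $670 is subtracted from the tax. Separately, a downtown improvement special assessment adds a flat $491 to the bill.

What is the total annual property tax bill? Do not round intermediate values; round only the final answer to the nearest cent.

$6,315.10

Assessed value = $2,321,975 × 0.23 = $534,054.25
Oakmont County: $534,054.25 × 0.0031 = $1,655.568175
Hospital District: $534,054.25 × 0.00158 = $843.805715
City of Stonebridge: $534,054.25 × 0.00588 = $3,140.23899
Oakmont Township: $534,054.25 × 0.0016 = $854.4868
Levies subtotal = $6,494.09968
After credit = $6,494.09968 − $670 = $5,824.09968
Total = $5,824.09968 + $491 = $6,315.09968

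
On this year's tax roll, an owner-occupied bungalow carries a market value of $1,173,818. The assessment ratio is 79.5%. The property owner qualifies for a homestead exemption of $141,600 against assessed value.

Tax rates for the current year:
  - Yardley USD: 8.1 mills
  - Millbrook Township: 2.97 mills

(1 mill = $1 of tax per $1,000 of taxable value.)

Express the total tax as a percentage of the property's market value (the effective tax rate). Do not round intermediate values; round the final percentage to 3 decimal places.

Assessed value = $1,173,818 × 0.795 = $933,185.31
Taxable value = $933,185.31 − $141,600 = $791,585.31
Yardley USD: $791,585.31 × 0.0081 = $6,411.841011
Millbrook Township: $791,585.31 × 0.00297 = $2,351.0083707
Total tax = $8,762.8493817
Effective rate = $8,762.8493817 ÷ $1,173,818 = 0.747% of market value

0.747%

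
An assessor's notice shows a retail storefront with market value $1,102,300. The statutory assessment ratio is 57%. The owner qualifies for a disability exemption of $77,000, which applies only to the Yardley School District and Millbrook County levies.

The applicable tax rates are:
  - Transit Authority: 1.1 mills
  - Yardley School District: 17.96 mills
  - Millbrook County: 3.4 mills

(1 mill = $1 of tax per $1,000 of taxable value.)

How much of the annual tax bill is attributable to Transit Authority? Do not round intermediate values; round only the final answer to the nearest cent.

$691.14

Assessed value = $1,102,300 × 0.57 = $628,311
Transit Authority taxable value = $628,311 (exemption does not apply)
Transit Authority levy = $628,311 × 0.0011 = $691.1421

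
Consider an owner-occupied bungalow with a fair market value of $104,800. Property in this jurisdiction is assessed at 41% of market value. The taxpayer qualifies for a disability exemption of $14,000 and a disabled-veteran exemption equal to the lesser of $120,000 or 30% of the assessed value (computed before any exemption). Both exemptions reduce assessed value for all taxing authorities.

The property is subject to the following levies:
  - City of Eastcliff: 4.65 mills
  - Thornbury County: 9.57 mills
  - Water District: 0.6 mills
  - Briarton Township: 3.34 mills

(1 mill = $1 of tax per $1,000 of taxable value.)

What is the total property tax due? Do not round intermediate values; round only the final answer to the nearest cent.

Assessed value = $104,800 × 0.41 = $42,968
Disabled-veteran exemption = min($120,000, 30% × $42,968) = min($120,000, $12,890.4) = $12,890.4 (percentage binds)
Taxable value = $42,968 − $14,000 − $12,890.4 = $16,077.6
City of Eastcliff: $16,077.6 × 0.00465 = $74.76084
Thornbury County: $16,077.6 × 0.00957 = $153.862632
Water District: $16,077.6 × 0.0006 = $9.64656
Briarton Township: $16,077.6 × 0.00334 = $53.699184
Total = $291.969216

$291.97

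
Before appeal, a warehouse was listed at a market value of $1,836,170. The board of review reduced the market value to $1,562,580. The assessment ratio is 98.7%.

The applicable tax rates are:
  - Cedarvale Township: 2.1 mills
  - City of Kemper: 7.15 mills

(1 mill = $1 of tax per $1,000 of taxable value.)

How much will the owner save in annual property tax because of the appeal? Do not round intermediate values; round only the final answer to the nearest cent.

Old assessed value = $1,836,170 × 0.987 = $1,812,299.79
New assessed value = $1,562,580 × 0.987 = $1,542,266.46
Combined rate = 0.0021 + 0.00715 = 0.00925
Old tax = $1,812,299.79 × 0.00925 = $16,763.7730575
New tax = $1,542,266.46 × 0.00925 = $14,265.964755
Reduction = $16,763.7730575 − $14,265.964755 = $2,497.8083025

$2,497.81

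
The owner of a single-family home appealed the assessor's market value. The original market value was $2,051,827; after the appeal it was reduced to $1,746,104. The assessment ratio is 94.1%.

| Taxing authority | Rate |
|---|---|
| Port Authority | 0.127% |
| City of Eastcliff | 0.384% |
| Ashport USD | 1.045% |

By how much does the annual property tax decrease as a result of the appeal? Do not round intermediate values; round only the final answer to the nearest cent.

$4,476.38

Old assessed value = $2,051,827 × 0.941 = $1,930,769.207
New assessed value = $1,746,104 × 0.941 = $1,643,083.864
Combined rate = 0.00127 + 0.00384 + 0.01045 = 0.01556
Old tax = $1,930,769.207 × 0.01556 = $30,042.76886092
New tax = $1,643,083.864 × 0.01556 = $25,566.38492384
Reduction = $30,042.76886092 − $25,566.38492384 = $4,476.38393708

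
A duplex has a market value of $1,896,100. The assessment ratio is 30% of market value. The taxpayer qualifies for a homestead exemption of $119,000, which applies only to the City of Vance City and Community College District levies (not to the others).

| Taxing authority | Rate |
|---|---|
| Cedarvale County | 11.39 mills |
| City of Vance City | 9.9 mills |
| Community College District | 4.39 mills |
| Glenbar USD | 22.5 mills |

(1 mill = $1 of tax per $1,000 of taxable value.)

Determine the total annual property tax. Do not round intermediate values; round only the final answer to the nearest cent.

Assessed value = $1,896,100 × 0.3 = $568,830
Cedarvale County: $568,830 × 0.01139 = $6,478.9737
City of Vance City: ($568,830 − $119,000) × 0.0099 = $449,830 × 0.0099 = $4,453.317
Community College District: ($568,830 − $119,000) × 0.00439 = $449,830 × 0.00439 = $1,974.7537
Glenbar USD: $568,830 × 0.0225 = $12,798.675
Total = $25,705.7194

$25,705.72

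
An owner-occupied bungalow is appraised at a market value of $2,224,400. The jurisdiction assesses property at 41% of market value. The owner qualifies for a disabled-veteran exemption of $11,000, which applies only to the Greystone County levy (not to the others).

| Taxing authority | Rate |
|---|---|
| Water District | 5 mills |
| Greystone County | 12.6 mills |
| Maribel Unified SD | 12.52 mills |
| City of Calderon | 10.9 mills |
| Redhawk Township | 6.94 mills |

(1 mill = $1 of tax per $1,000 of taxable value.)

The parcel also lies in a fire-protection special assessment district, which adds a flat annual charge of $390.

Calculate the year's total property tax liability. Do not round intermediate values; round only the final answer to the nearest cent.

Assessed value = $2,224,400 × 0.41 = $912,004
Water District: $912,004 × 0.005 = $4,560.02
Greystone County: ($912,004 − $11,000) × 0.0126 = $901,004 × 0.0126 = $11,352.6504
Maribel Unified SD: $912,004 × 0.01252 = $11,418.29008
City of Calderon: $912,004 × 0.0109 = $9,940.8436
Redhawk Township: $912,004 × 0.00694 = $6,329.30776
Levies subtotal = $43,601.11184
Total = $43,601.11184 + $390 = $43,991.11184

$43,991.11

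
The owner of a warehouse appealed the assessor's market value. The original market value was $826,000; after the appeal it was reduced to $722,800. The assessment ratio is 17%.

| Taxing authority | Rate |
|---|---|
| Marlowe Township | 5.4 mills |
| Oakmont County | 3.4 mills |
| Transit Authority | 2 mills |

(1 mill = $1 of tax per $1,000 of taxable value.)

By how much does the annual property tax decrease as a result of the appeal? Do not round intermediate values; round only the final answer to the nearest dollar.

$189

Old assessed value = $826,000 × 0.17 = $140,420
New assessed value = $722,800 × 0.17 = $122,876
Combined rate = 0.0054 + 0.0034 + 0.002 = 0.0108
Old tax = $140,420 × 0.0108 = $1,516.536
New tax = $122,876 × 0.0108 = $1,327.0608
Reduction = $1,516.536 − $1,327.0608 = $189.4752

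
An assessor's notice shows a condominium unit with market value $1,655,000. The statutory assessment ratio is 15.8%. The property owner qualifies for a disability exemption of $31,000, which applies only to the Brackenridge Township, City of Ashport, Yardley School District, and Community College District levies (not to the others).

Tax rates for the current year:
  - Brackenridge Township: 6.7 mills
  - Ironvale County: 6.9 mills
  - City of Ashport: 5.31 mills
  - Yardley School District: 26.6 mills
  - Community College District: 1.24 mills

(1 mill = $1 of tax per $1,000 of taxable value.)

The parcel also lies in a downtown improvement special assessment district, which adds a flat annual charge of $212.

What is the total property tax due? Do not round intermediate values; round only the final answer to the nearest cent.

$11,201.31

Assessed value = $1,655,000 × 0.158 = $261,490
Brackenridge Township: ($261,490 − $31,000) × 0.0067 = $230,490 × 0.0067 = $1,544.283
Ironvale County: $261,490 × 0.0069 = $1,804.281
City of Ashport: ($261,490 − $31,000) × 0.00531 = $230,490 × 0.00531 = $1,223.9019
Yardley School District: ($261,490 − $31,000) × 0.0266 = $230,490 × 0.0266 = $6,131.034
Community College District: ($261,490 − $31,000) × 0.00124 = $230,490 × 0.00124 = $285.8076
Levies subtotal = $10,989.3075
Total = $10,989.3075 + $212 = $11,201.3075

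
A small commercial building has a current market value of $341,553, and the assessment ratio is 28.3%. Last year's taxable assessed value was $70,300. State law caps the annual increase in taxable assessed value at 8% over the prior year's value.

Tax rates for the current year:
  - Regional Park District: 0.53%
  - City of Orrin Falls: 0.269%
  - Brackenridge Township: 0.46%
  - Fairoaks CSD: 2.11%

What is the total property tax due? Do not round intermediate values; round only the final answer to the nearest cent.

Uncapped assessed value = $341,553 × 0.283 = $96,659.499
Cap limit = $70,300 × 1.08 = $75,924
Taxable assessed value = min($96,659.499, $75,924) = $75,924 (cap binds)
Regional Park District: $75,924 × 0.0053 = $402.3972
City of Orrin Falls: $75,924 × 0.00269 = $204.23556
Brackenridge Township: $75,924 × 0.0046 = $349.2504
Fairoaks CSD: $75,924 × 0.0211 = $1,601.9964
Total = $2,557.87956

$2,557.88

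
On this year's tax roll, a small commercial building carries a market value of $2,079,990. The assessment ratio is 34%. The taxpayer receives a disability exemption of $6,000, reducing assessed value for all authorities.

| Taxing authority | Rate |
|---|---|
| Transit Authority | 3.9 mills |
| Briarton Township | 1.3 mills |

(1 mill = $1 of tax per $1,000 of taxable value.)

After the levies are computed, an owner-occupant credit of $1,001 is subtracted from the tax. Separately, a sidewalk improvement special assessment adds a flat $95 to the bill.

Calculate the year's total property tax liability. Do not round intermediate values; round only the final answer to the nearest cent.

Assessed value = $2,079,990 × 0.34 = $707,196.6
Taxable value = $707,196.6 − $6,000 = $701,196.6
Transit Authority: $701,196.6 × 0.0039 = $2,734.66674
Briarton Township: $701,196.6 × 0.0013 = $911.55558
Levies subtotal = $3,646.22232
After credit = $3,646.22232 − $1,001 = $2,645.22232
Total = $2,645.22232 + $95 = $2,740.22232

$2,740.22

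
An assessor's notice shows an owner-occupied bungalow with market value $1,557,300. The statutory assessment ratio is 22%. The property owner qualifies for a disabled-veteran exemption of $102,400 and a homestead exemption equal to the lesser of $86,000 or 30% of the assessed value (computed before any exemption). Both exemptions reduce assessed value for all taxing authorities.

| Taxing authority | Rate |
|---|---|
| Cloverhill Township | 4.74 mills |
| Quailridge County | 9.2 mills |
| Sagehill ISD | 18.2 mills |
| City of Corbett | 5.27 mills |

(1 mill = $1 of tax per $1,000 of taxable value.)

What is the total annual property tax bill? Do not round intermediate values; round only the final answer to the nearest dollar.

$5,769

Assessed value = $1,557,300 × 0.22 = $342,606
Homestead exemption = min($86,000, 30% × $342,606) = min($86,000, $102,781.8) = $86,000 (dollar cap binds)
Taxable value = $342,606 − $102,400 − $86,000 = $154,206
Cloverhill Township: $154,206 × 0.00474 = $730.93644
Quailridge County: $154,206 × 0.0092 = $1,418.6952
Sagehill ISD: $154,206 × 0.0182 = $2,806.5492
City of Corbett: $154,206 × 0.00527 = $812.66562
Total = $5,768.84646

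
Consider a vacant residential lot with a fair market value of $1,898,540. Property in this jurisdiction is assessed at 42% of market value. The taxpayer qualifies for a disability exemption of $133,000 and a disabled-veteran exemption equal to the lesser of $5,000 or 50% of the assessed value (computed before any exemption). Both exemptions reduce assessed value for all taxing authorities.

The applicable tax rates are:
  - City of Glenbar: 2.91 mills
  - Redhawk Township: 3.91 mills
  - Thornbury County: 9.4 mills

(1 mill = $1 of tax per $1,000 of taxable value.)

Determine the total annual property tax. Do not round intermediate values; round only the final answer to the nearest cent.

Assessed value = $1,898,540 × 0.42 = $797,386.8
Disabled-veteran exemption = min($5,000, 50% × $797,386.8) = min($5,000, $398,693.4) = $5,000 (dollar cap binds)
Taxable value = $797,386.8 − $133,000 − $5,000 = $659,386.8
City of Glenbar: $659,386.8 × 0.00291 = $1,918.815588
Redhawk Township: $659,386.8 × 0.00391 = $2,578.202388
Thornbury County: $659,386.8 × 0.0094 = $6,198.23592
Total = $10,695.253896

$10,695.25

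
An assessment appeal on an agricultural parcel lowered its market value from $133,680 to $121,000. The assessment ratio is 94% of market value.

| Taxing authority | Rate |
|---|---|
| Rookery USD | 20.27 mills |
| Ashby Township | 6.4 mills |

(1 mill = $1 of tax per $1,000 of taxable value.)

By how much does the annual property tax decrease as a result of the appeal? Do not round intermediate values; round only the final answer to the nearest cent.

$317.89

Old assessed value = $133,680 × 0.94 = $125,659.2
New assessed value = $121,000 × 0.94 = $113,740
Combined rate = 0.02027 + 0.0064 = 0.02667
Old tax = $125,659.2 × 0.02667 = $3,351.330864
New tax = $113,740 × 0.02667 = $3,033.4458
Reduction = $3,351.330864 − $3,033.4458 = $317.885064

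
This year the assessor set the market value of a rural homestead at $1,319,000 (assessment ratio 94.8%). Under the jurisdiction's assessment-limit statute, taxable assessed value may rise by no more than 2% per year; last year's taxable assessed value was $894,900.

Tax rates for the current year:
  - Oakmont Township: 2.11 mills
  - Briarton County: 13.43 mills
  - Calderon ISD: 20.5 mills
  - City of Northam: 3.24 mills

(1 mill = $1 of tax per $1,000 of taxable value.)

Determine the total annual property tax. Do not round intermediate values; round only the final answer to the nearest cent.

Uncapped assessed value = $1,319,000 × 0.948 = $1,250,412
Cap limit = $894,900 × 1.02 = $912,798
Taxable assessed value = min($1,250,412, $912,798) = $912,798 (cap binds)
Oakmont Township: $912,798 × 0.00211 = $1,926.00378
Briarton County: $912,798 × 0.01343 = $12,258.87714
Calderon ISD: $912,798 × 0.0205 = $18,712.359
City of Northam: $912,798 × 0.00324 = $2,957.46552
Total = $35,854.70544

$35,854.71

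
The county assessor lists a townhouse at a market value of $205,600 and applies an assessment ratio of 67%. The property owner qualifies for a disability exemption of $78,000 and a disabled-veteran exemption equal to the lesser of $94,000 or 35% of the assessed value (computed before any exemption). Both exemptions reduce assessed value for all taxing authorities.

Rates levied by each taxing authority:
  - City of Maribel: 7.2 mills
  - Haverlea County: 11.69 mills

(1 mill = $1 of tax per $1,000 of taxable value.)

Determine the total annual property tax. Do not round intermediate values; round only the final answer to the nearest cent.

$217.97

Assessed value = $205,600 × 0.67 = $137,752
Disabled-veteran exemption = min($94,000, 35% × $137,752) = min($94,000, $48,213.2) = $48,213.2 (percentage binds)
Taxable value = $137,752 − $78,000 − $48,213.2 = $11,538.8
City of Maribel: $11,538.8 × 0.0072 = $83.07936
Haverlea County: $11,538.8 × 0.01169 = $134.888572
Total = $217.967932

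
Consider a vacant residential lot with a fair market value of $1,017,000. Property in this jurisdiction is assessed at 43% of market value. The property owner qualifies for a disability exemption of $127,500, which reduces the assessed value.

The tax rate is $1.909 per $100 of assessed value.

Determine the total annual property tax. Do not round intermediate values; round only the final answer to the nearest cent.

Assessed value = $1,017,000 × 0.43 = $437,310
Taxable value = $437,310 − $127,500 = $309,810
Tax = $309,810 × 0.01909 = $5,914.2729

$5,914.27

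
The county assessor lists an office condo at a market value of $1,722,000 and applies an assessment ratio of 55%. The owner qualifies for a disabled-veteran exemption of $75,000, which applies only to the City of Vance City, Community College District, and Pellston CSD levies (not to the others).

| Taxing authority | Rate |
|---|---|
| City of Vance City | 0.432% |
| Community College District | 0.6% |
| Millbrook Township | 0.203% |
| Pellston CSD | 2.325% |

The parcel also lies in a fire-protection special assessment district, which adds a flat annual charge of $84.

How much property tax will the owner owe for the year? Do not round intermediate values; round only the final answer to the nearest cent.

$31,283.01

Assessed value = $1,722,000 × 0.55 = $947,100
City of Vance City: ($947,100 − $75,000) × 0.00432 = $872,100 × 0.00432 = $3,767.472
Community College District: ($947,100 − $75,000) × 0.006 = $872,100 × 0.006 = $5,232.6
Millbrook Township: $947,100 × 0.00203 = $1,922.613
Pellston CSD: ($947,100 − $75,000) × 0.02325 = $872,100 × 0.02325 = $20,276.325
Levies subtotal = $31,199.01
Total = $31,199.01 + $84 = $31,283.01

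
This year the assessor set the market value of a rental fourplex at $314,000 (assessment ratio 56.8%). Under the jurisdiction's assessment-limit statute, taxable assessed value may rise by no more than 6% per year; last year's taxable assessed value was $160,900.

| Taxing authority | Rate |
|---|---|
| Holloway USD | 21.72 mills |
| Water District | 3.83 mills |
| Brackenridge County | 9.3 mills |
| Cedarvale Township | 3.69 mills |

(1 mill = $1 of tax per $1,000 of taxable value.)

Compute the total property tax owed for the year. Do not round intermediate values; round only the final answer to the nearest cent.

$6,573.15

Uncapped assessed value = $314,000 × 0.568 = $178,352
Cap limit = $160,900 × 1.06 = $170,554
Taxable assessed value = min($178,352, $170,554) = $170,554 (cap binds)
Holloway USD: $170,554 × 0.02172 = $3,704.43288
Water District: $170,554 × 0.00383 = $653.22182
Brackenridge County: $170,554 × 0.0093 = $1,586.1522
Cedarvale Township: $170,554 × 0.00369 = $629.34426
Total = $6,573.15116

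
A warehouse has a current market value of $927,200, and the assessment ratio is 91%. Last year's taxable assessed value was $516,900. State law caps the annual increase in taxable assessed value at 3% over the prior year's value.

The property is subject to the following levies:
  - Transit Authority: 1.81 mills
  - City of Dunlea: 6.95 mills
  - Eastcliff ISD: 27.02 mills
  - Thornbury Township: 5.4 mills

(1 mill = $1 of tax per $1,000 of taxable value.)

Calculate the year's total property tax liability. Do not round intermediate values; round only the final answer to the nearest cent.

$21,924.52

Uncapped assessed value = $927,200 × 0.91 = $843,752
Cap limit = $516,900 × 1.03 = $532,407
Taxable assessed value = min($843,752, $532,407) = $532,407 (cap binds)
Transit Authority: $532,407 × 0.00181 = $963.65667
City of Dunlea: $532,407 × 0.00695 = $3,700.22865
Eastcliff ISD: $532,407 × 0.02702 = $14,385.63714
Thornbury Township: $532,407 × 0.0054 = $2,874.9978
Total = $21,924.52026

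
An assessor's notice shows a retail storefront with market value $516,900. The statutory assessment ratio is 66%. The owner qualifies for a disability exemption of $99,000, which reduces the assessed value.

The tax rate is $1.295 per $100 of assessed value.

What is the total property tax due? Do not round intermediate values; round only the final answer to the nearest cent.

$3,135.89

Assessed value = $516,900 × 0.66 = $341,154
Taxable value = $341,154 − $99,000 = $242,154
Tax = $242,154 × 0.01295 = $3,135.8943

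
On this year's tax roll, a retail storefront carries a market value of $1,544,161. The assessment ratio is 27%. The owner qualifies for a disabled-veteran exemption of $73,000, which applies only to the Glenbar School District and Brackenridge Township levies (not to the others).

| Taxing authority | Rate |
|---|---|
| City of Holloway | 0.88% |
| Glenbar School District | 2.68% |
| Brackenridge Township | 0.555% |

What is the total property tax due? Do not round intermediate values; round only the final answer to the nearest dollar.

Assessed value = $1,544,161 × 0.27 = $416,923.47
City of Holloway: $416,923.47 × 0.0088 = $3,668.926536
Glenbar School District: ($416,923.47 − $73,000) × 0.0268 = $343,923.47 × 0.0268 = $9,217.148996
Brackenridge Township: ($416,923.47 − $73,000) × 0.00555 = $343,923.47 × 0.00555 = $1,908.7752585
Total = $14,794.8507905

$14,795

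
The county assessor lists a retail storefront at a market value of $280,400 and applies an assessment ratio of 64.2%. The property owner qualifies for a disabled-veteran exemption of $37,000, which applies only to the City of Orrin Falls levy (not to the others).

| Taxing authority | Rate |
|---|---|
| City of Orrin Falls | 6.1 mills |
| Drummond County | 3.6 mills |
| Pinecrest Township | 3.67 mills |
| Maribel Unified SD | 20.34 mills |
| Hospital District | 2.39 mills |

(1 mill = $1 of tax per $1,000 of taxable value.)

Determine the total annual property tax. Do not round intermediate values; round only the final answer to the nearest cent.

Assessed value = $280,400 × 0.642 = $180,016.8
City of Orrin Falls: ($180,016.8 − $37,000) × 0.0061 = $143,016.8 × 0.0061 = $872.40248
Drummond County: $180,016.8 × 0.0036 = $648.06048
Pinecrest Township: $180,016.8 × 0.00367 = $660.661656
Maribel Unified SD: $180,016.8 × 0.02034 = $3,661.541712
Hospital District: $180,016.8 × 0.00239 = $430.240152
Total = $6,272.90648

$6,272.91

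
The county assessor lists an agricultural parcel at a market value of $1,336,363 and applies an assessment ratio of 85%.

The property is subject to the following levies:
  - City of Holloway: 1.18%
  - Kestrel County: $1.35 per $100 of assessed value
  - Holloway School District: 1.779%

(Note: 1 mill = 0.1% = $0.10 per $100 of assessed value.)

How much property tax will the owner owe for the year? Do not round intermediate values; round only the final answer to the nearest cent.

$48,946.30

Assessed value = $1,336,363 × 0.85 = $1,135,908.55
City of Holloway: $1,135,908.55 × 0.0118 = $13,403.72089
Kestrel County: $1,135,908.55 × 0.0135 = $15,334.765425
Holloway School District: $1,135,908.55 × 0.01779 = $20,207.8131045
Total = $48,946.2994195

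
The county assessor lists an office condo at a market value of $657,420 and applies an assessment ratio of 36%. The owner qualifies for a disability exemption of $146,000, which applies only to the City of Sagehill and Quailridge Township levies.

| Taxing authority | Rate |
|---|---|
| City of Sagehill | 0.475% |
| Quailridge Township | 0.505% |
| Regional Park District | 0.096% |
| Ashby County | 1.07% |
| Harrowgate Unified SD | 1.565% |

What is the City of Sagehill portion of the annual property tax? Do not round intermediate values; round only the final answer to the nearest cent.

Assessed value = $657,420 × 0.36 = $236,671.2
City of Sagehill taxable value = $236,671.2 − $146,000 = $90,671.2
City of Sagehill levy = $90,671.2 × 0.00475 = $430.6882

$430.69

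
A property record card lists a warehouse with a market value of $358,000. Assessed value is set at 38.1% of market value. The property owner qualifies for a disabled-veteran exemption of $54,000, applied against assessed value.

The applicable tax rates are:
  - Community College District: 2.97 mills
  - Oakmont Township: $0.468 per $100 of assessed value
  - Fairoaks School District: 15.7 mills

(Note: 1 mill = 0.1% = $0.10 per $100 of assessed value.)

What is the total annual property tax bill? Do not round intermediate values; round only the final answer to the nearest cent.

$1,923.99

Assessed value = $358,000 × 0.381 = $136,398
Taxable value = $136,398 − $54,000 = $82,398
Community College District: $82,398 × 0.00297 = $244.72206
Oakmont Township: $82,398 × 0.00468 = $385.62264
Fairoaks School District: $82,398 × 0.0157 = $1,293.6486
Total = $1,923.9933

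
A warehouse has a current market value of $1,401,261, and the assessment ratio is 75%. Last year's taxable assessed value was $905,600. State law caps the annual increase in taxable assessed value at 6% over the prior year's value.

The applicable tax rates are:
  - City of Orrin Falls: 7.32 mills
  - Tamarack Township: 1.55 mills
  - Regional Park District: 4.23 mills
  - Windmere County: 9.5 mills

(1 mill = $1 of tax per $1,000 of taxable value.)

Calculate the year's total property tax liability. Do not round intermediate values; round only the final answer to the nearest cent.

$21,694.55

Uncapped assessed value = $1,401,261 × 0.75 = $1,050,945.75
Cap limit = $905,600 × 1.06 = $959,936
Taxable assessed value = min($1,050,945.75, $959,936) = $959,936 (cap binds)
City of Orrin Falls: $959,936 × 0.00732 = $7,026.73152
Tamarack Township: $959,936 × 0.00155 = $1,487.9008
Regional Park District: $959,936 × 0.00423 = $4,060.52928
Windmere County: $959,936 × 0.0095 = $9,119.392
Total = $21,694.5536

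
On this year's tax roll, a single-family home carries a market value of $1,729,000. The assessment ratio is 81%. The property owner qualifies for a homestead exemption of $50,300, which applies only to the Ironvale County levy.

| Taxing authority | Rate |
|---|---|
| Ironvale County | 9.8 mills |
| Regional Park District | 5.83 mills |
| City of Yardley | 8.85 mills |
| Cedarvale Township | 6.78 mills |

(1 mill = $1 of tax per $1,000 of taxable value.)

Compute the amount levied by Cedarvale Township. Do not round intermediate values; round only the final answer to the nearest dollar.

$9,495

Assessed value = $1,729,000 × 0.81 = $1,400,490
Cedarvale Township taxable value = $1,400,490 (exemption does not apply)
Cedarvale Township levy = $1,400,490 × 0.00678 = $9,495.3222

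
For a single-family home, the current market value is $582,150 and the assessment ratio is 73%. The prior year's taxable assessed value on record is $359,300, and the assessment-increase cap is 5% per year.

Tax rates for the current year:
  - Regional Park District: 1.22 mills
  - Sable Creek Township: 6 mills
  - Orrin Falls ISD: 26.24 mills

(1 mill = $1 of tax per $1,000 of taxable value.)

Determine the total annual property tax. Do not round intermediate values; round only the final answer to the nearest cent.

$12,623.29

Uncapped assessed value = $582,150 × 0.73 = $424,969.5
Cap limit = $359,300 × 1.05 = $377,265
Taxable assessed value = min($424,969.5, $377,265) = $377,265 (cap binds)
Regional Park District: $377,265 × 0.00122 = $460.2633
Sable Creek Township: $377,265 × 0.006 = $2,263.59
Orrin Falls ISD: $377,265 × 0.02624 = $9,899.4336
Total = $12,623.2869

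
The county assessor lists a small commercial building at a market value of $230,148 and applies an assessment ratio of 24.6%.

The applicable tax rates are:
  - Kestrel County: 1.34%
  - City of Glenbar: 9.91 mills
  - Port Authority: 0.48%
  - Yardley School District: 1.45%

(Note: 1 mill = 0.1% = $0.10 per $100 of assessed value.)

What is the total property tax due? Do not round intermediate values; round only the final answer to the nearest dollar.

Assessed value = $230,148 × 0.246 = $56,616.408
Kestrel County: $56,616.408 × 0.0134 = $758.6598672
City of Glenbar: $56,616.408 × 0.00991 = $561.06860328
Port Authority: $56,616.408 × 0.0048 = $271.7587584
Yardley School District: $56,616.408 × 0.0145 = $820.937916
Total = $2,412.42514488

$2,412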